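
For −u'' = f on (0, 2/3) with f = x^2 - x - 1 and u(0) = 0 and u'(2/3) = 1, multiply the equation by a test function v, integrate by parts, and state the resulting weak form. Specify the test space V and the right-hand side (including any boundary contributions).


V = {v ∈ H^1(0, 2/3) : v(0) = 0} (test functions vanish at x = 0 where u is specified); weak form: ∫_0^2/3 u'v' dx = ∫_0^2/3 (x^2 - x - 1) v dx + v(2/3) for all v ∈ V.

Multiply both sides by a test function v and integrate from 0 to 2/3:
  ∫_0^2/3 −u''(x) v(x) dx = ∫_0^2/3 f(x) v(x) dx.
Integrate the LHS by parts once:
  ∫_0^2/3 −u'' v dx = −[u'(x) v(x)]_0^2/3 + ∫_0^2/3 u'(x) v'(x) dx.
Thus ∫_0^2/3 u'(x) v'(x) dx = ∫_0^2/3 f(x) v(x) dx + [u'(x) v(x)]_0^2/3.
Choose V so that boundary terms are either known or forced to vanish.
Mixed BC: u(0) = 0 (Dirichlet) and u'(2/3) = 1 (Neumann). Define V = {v ∈ H^1(0, 2/3) : v(0) = 0}. Then [u' v]_0^2/3 = u'(2/3)·v(2/3) − u'(0)·0 = v(2/3).
Weak formulation: find u (satisfying any essential BC) such that ∫_0^2/3 u'(x) v'(x) dx = ∫_0^2/3 f v dx + v(2/3) for all v ∈ V (Dirichlet at 0 absorbed into V; Neumann datum at x = 2/3 contributes the boundary term).
Substituting f(x) = x^2 - x - 1, the right-hand side is ∫_0^2/3 (x^2 - x - 1) v dx + v(2/3).


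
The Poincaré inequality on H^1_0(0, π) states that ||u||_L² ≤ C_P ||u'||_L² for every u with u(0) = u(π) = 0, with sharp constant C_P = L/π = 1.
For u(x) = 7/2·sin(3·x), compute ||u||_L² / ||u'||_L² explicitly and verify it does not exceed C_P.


||u||_L² / ||u'||_L² = 1/3 < C_P = 1.

u(x) = 7/2·sin(3·x), so u'(x) = 21*cos(3*x)/2.
Writing u(x) = A·sin(kπx/L) with A = 7/2 and k = 3, use ∫_0^L sin²(kπx/L) dx = L/2 and ∫_0^L cos²(kπx/L) dx = L/2.
u² = 49/4·sin²(3·x) and (u')² = 441/4·cos²(3·x), and each of sin², cos² integrates to L/2 = π/2 over (0, π).
∫_0^π u² dx = 49*π/8, so ||u||_L² = 7*sqrt(2)*sqrt(π)/4.
∫_0^π (u')² dx = 441*π/8, so ||u'||_L² = 21*sqrt(2)*sqrt(π)/4.
Ratio ||u||_L² / ||u'||_L² = 1/3.
Sharp Poincaré constant on H^1_0(0, π) is C_P = L/π = 1, achieved by sin(x).
This is the k = 3 harmonic; the ratio L/(kπ) is strictly less than C_P = L/π, consistent with the sharp inequality ||u||_L² ≤ C_P ||u'||_L².


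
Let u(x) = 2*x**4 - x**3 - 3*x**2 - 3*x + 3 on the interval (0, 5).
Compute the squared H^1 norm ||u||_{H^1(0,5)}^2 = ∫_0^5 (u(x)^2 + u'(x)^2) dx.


||u||_{H^1}^2 = 137129065/126

The H^1 norm (squared) on an interval (0, L) is
  ||u||_{H^1}^2 = ∫_0^L u(x)^2 dx + ∫_0^L u'(x)^2 dx.
Compute u'(x) = 8*x**3 - 3*x**2 - 6*x - 3.
Then u(x)^2 = 4*x**8 - 4*x**7 - 11*x**6 - 6*x**5 + 27*x**4 + 12*x**3 - 9*x**2 - 18*x + 9 and u'(x)^2 = 64*x**6 - 48*x**5 - 87*x**4 - 12*x**3 + 54*x**2 + 36*x + 9.
Integrate each monomial from 0 to 5 using ∫_0^5 c·x^n dx = c·5^(n+1)/(n+1):
  ∫_0^5 u(x)^2 dx = ∫_0^5 (4*x^8 - 4*x^7 - 11*x^6 - 6*x^5 + 27*x^4 + 12*x^3 - 9*x^2 - 18*x + 9) dx. Term by term:
    ∫_0^5 4*x^8 dx = 7812500/9;  ∫_0^5 -4*x^7 dx = -390625/2;  ∫_0^5 -11*x^6 dx = -859375/7;
    ∫_0^5 -6*x^5 dx = -15625;  ∫_0^5 27*x^4 dx = 16875;  ∫_0^5 12*x^3 dx = 1875;
    ∫_0^5 -9*x^2 dx = -375;  ∫_0^5 -18*x dx = -225;  ∫_0^5 9 dx = 45.
  Sum: 7812500/9 − 390625/2 − 859375/7 − 15625 + 16875 + 1875 − 375 − 225 + 45 = 69620695/126.
  ∫_0^5 u'(x)^2 dx = ∫_0^5 (64*x^6 - 48*x^5 - 87*x^4 - 12*x^3 + 54*x^2 + 36*x + 9) dx. Term by term:
    ∫_0^5 64*x^6 dx = 5000000/7;  ∫_0^5 -48*x^5 dx = -125000;  ∫_0^5 -87*x^4 dx = -54375;
    ∫_0^5 -12*x^3 dx = -1875;  ∫_0^5 54*x^2 dx = 2250;  ∫_0^5 36*x dx = 450;
    ∫_0^5 9 dx = 45.
  Sum: 5000000/7 − 125000 − 54375 − 1875 + 2250 + 450 + 45 = 3750465/7.
Adding: ||u||_{H^1}^2 = 69620695/126 + 3750465/7 = 137129065/126.


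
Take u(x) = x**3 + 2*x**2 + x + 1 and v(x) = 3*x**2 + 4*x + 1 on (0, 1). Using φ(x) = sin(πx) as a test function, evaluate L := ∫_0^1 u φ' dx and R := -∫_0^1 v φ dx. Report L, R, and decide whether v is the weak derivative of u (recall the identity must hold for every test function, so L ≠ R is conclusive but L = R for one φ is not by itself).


LHS = -9/π + 12/π^3, RHS = -9/π + 12/π^3. Yes, v = u' weakly.

u(x) = x**3 + 2*x**2 + x + 1, classical derivative u'(x) = 3*x**2 + 4*x + 1.
φ(x) = sin(πx), so φ'(x) = π*cos(π*x).
Note φ(0) = φ(1) = 0, so the boundary term u·φ vanishes.
LHS = ∫_0^1 u(x) φ'(x) dx = ∫_0^1 (π*x^3*cos(π*x) + 2*π*x^2*cos(π*x) + π*x*cos(π*x) + π*cos(π*x)) dx. Term by term:
  ∫_0^1 π*cos(π*x) dx = 0;  ∫_0^1 π*x*cos(π*x) dx = -2/π;  ∫_0^1 π*x^3*cos(π*x) dx = -3/π + 12/π^3;
  ∫_0^1 2*π*x^2*cos(π*x) dx = -4/π.
Sum: 0 − 2/π + -3/π + 12/π^3 − 4/π = -9/π + 12/π^3.
So LHS = -9/π + 12/π^3.
∫_0^1 v(x) φ(x) dx = ∫_0^1 (3*x^2*sin(π*x) + 4*x*sin(π*x) + sin(π*x)) dx. Term by term:
  ∫_0^1 3*x^2*sin(π*x) dx = -12/π^3 + 3/π;  ∫_0^1 4*x*sin(π*x) dx = 4/π;  ∫_0^1 sin(π*x) dx = 2/π.
Sum: -12/π^3 + 3/π + 4/π + 2/π = -12/π^3 + 9/π.
So RHS = -∫_0^1 v(x) φ(x) dx = -9/π + 12/π^3.
LHS = RHS, so the identity holds for this test φ.
Moreover u is smooth here and v(x) = u'(x) = 3*x**2 + 4*x + 1 pointwise, so the identity holds for every test function. Hence v is the weak derivative of u.


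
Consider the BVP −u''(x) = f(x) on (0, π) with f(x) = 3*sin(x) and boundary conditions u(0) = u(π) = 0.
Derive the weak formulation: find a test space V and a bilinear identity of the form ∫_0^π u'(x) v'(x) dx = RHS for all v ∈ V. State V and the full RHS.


V = H^1_0(0, π) (so v(0) = v(π) = 0); weak form: ∫_0^π u'v' dx = ∫_0^π (3*sin(x)) v dx for all v ∈ V.

Multiply both sides by a test function v and integrate from 0 to π:
  ∫_0^π −u''(x) v(x) dx = ∫_0^π f(x) v(x) dx.
Integrate the LHS by parts once:
  ∫_0^π −u'' v dx = −[u'(x) v(x)]_0^π + ∫_0^π u'(x) v'(x) dx.
Thus ∫_0^π u'(x) v'(x) dx = ∫_0^π f(x) v(x) dx + [u'(x) v(x)]_0^π.
Choose V so that boundary terms are either known or forced to vanish.
u is Dirichlet: u(0) = u(π) = 0. Let V = H^1_0(0, π); then v(0) = v(π) = 0, and [u' v]_0^π = 0.
Weak formulation: find u (satisfying any essential BC) such that ∫_0^π u'(x) v'(x) dx = ∫_0^π f v dx for all v ∈ V.
Substituting f(x) = 3*sin(x), the right-hand side is ∫_0^π (3*sin(x)) v dx.


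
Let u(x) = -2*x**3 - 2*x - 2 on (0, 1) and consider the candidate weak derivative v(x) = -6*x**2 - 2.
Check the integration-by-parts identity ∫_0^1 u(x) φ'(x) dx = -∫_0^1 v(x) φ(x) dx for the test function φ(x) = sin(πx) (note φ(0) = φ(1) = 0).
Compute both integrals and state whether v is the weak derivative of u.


LHS = -24/π^3 + 10/π, RHS = -24/π^3 + 10/π. Yes, v = u' weakly.

u(x) = -2*x**3 - 2*x - 2, classical derivative u'(x) = -6*x**2 - 2.
φ(x) = sin(πx), so φ'(x) = π*cos(π*x).
Note φ(0) = φ(1) = 0, so the boundary term u·φ vanishes.
LHS = ∫_0^1 u(x) φ'(x) dx = ∫_0^1 (-2*π*x^3*cos(π*x) - 2*π*x*cos(π*x) - 2*π*cos(π*x)) dx. Term by term:
  ∫_0^1 -2*π*cos(π*x) dx = 0;  ∫_0^1 -2*π*x*cos(π*x) dx = 4/π;  ∫_0^1 -2*π*x^3*cos(π*x) dx = -24/π^3 + 6/π.
Sum: 0 + 4/π + -24/π^3 + 6/π = -24/π^3 + 10/π.
So LHS = -24/π^3 + 10/π.
∫_0^1 v(x) φ(x) dx = ∫_0^1 (-6*x^2*sin(π*x) - 2*sin(π*x)) dx. Term by term:
  ∫_0^1 -2*sin(π*x) dx = -4/π;  ∫_0^1 -6*x^2*sin(π*x) dx = -6/π + 24/π^3.
Sum: -4/π + -6/π + 24/π^3 = -10/π + 24/π^3.
So RHS = -∫_0^1 v(x) φ(x) dx = -24/π^3 + 10/π.
LHS = RHS, so the identity holds for this test φ.
Moreover u is smooth here and v(x) = u'(x) = -6*x**2 - 2 pointwise, so the identity holds for every test function. Hence v is the weak derivative of u.


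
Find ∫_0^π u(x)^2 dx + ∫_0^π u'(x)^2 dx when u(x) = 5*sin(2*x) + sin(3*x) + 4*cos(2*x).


||u||_{H^1(0,π)}^2 = 48 + 215*π/2

u'(x) = -8*sin(2*x) + 10*cos(2*x) + 3*cos(3*x).
Expand u² and (u')² and integrate term by term on (0, π), using: for integers n ≥ 1, ∫_0^π sin²(nx) dx = ∫_0^π cos²(nx) dx = π/2; for n ≠ n', ∫_0^π sin(nx)sin(n'x) dx = ∫_0^π cos(nx)cos(n'x) dx = 0; and by product-to-sum, ∫_0^π sin(nx)cos(n'x) dx = ½∫_0^π [sin((n+n')x) + sin((n−n')x)] dx, which is 0 when n+n' is even and 2n/(n²−n'²) when n+n' is odd (it need not vanish on (0, π)).
  u² squared terms: (4)²·∫cos(2x)² dx = 16·π/2 = 8*π;  (5)²·∫sin(2x)² dx = 25·π/2 = 25*π/2;  (1)²·∫sin(3x)² dx = 1·π/2 = π/2.
  u² cross terms: 2·(4)·(5)·∫cos(2x)·sin(2x) dx = 40·(0) = 0;  2·(4)·(1)·∫cos(2x)·sin(3x) dx = 8·(6/5) = 48/5;  2·(5)·(1)·∫sin(2x)·sin(3x) dx = 10·(0) = 0.
  So ∫_0^π u² dx = 8*π + 25*π/2 + π/2 + 0 + 48/5 + 0 = 48/5 + 21*π.
  (u')² squared terms: (-8)²·∫sin(2x)² dx = 64·π/2 = 32*π;  (3)²·∫cos(3x)² dx = 9·π/2 = 9*π/2;  (10)²·∫cos(2x)² dx = 100·π/2 = 50*π.
  (u')² cross terms: 2·(-8)·(3)·∫sin(2x)·cos(3x) dx = -48·(-4/5) = 192/5;  2·(-8)·(10)·∫sin(2x)·cos(2x) dx = -160·(0) = 0;  2·(3)·(10)·∫cos(3x)·cos(2x) dx = 60·(0) = 0.
  So ∫_0^π (u')² dx = 32*π + 9*π/2 + 50*π + 192/5 + 0 + 0 = 192/5 + 173*π/2.
||u||_{H^1}^2 = (48/5 + 21*π) + (192/5 + 173*π/2) = 48 + 215*π/2.


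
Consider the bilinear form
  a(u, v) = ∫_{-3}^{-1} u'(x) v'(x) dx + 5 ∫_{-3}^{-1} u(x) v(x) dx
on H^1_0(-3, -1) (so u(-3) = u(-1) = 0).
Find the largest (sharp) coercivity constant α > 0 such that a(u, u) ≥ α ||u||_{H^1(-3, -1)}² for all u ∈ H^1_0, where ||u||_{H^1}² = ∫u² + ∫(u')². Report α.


α = 1

Coercivity of a(·,·) on H^1_0(-3, -1) means a(u, u) ≥ α ||u||_{H^1}² for every u ∈ H^1_0.
The interval has length L = 2, and Poincaré/coercivity depend only on L. Here a(u, u) = ∫(u')² + (5)·∫u².
Here c = 5 ≥ 1, so a(u,u) = ∫(u')² + c∫u² ≥ ∫(u')² + ∫u² = ||u||_{H^1}², i.e. α = 1 works. No larger α is possible: a(u,u) ≥ α||u||_{H^1}² means (1−α)∫(u')² ≥ (α−c)∫u², and for the modes u_n = sin(nπ(x−x₀)/L) (x₀ the left endpoint) one has ∫u_n²/∫(u_n')² = (L/(nπ))² → 0, so a(u_n,u_n)/||u_n||_{H^1}² → 1. Hence the optimal constant is α = 1.
Therefore α = 1.


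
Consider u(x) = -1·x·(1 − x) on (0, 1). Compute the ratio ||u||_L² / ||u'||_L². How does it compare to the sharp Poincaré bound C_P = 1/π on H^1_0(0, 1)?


||u||_L² / ||u'||_L² = sqrt(10)/10 < C_P = 1/π.

u(x) = -1·x·(1 − x), so u'(x) = 2*x - 1.
u(x) = -1·x·(1 − x) vanishes at x = 0 and x = 1, so u ∈ H^1_0(0, 1). Differentiate via the product rule and integrate the resulting polynomials term by term.
  ∫_0^1 u² dx = ∫_0^1 (x^4 - 2*x^3 + x^2) dx. Term by term:
    ∫_0^1 x^4 dx = 1/5;  ∫_0^1 -2*x^3 dx = -1/2;  ∫_0^1 x^2 dx = 1/3.
  Sum: 1/5 − 1/2 + 1/3 = 1/30.
  ∫_0^1 (u')² dx = ∫_0^1 (4*x^2 - 4*x + 1) dx. Term by term:
    ∫_0^1 4*x^2 dx = 4/3;  ∫_0^1 -4*x dx = -2;  ∫_0^1 1 dx = 1.
  Sum: 4/3 − 2 + 1 = 1/3.
∫_0^1 u² dx = 1/30, so ||u||_L² = sqrt(30)/30.
∫_0^1 (u')² dx = 1/3, so ||u'||_L² = sqrt(3)/3.
Ratio ||u||_L² / ||u'||_L² = sqrt(10)/10.
Sharp Poincaré constant on H^1_0(0, 1) is C_P = L/π = 1/π, achieved by sin(π·x).
A polynomial bump cannot attain the sharp Poincaré constant (only the first sine eigenfunction does), so the ratio is strictly less than C_P, consistent with ||u||_L² ≤ C_P ||u'||_L².


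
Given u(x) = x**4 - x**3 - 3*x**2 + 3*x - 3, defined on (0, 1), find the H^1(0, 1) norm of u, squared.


||u||_{H^1}^2 = 11381/1260

The H^1 norm (squared) on an interval (0, L) is
  ||u||_{H^1}^2 = ∫_0^L u(x)^2 dx + ∫_0^L u'(x)^2 dx.
Compute u'(x) = 4*x**3 - 3*x**2 - 6*x + 3.
Then u(x)^2 = x**8 - 2*x**7 - 5*x**6 + 12*x**5 - 3*x**4 - 12*x**3 + 27*x**2 - 18*x + 9 and u'(x)^2 = 16*x**6 - 24*x**5 - 39*x**4 + 60*x**3 + 18*x**2 - 36*x + 9.
Integrate each monomial from 0 to 1 using ∫_0^1 c·x^n dx = c·1^(n+1)/(n+1):
  ∫_0^1 u(x)^2 dx = ∫_0^1 (x^8 - 2*x^7 - 5*x^6 + 12*x^5 - 3*x^4 - 12*x^3 + 27*x^2 - 18*x + 9) dx. Term by term:
    ∫_0^1 x^8 dx = 1/9;  ∫_0^1 -2*x^7 dx = -1/4;  ∫_0^1 -5*x^6 dx = -5/7;
    ∫_0^1 12*x^5 dx = 2;  ∫_0^1 -3*x^4 dx = -3/5;  ∫_0^1 -12*x^3 dx = -3;
    ∫_0^1 27*x^2 dx = 9;  ∫_0^1 -18*x dx = -9;  ∫_0^1 9 dx = 9.
  Sum: 1/9 − 1/4 − 5/7 + 2 − 3/5 − 3 + 9 − 9 + 9 = 8249/1260.
  ∫_0^1 u'(x)^2 dx = ∫_0^1 (16*x^6 - 24*x^5 - 39*x^4 + 60*x^3 + 18*x^2 - 36*x + 9) dx. Term by term:
    ∫_0^1 16*x^6 dx = 16/7;  ∫_0^1 -24*x^5 dx = -4;  ∫_0^1 -39*x^4 dx = -39/5;
    ∫_0^1 60*x^3 dx = 15;  ∫_0^1 18*x^2 dx = 6;  ∫_0^1 -36*x dx = -18;
    ∫_0^1 9 dx = 9.
  Sum: 16/7 − 4 − 39/5 + 15 + 6 − 18 + 9 = 87/35.
Adding: ||u||_{H^1}^2 = 8249/1260 + 87/35 = 11381/1260.


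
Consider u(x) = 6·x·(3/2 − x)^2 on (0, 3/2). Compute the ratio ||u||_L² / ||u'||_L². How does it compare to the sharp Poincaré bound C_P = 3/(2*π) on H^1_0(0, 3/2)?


||u||_L² / ||u'||_L² = 3*sqrt(14)/28 < C_P = 3/(2*π).

u(x) = 6·x·(3/2 − x)^2, so u'(x) = 9*(x - 3/2)*(2*x - 1).
u(x) = 6·x·(3/2 − x)^2 vanishes at x = 0 and x = 3/2, so u ∈ H^1_0(0, 3/2). Differentiate via the product rule and integrate the resulting polynomials term by term.
  ∫_0^3/2 u² dx = ∫_0^3/2 (36*x^6 - 216*x^5 + 486*x^4 - 486*x^3 + 729*x^2/4) dx. Term by term:
    ∫_0^3/2 36*x^6 dx = 19683/224;  ∫_0^3/2 -216*x^5 dx = -6561/16;  ∫_0^3/2 486*x^4 dx = 59049/80;
    ∫_0^3/2 -486*x^3 dx = -19683/32;  ∫_0^3/2 729*x^2/4 dx = 6561/32.
  Sum: 19683/224 − 6561/16 + 59049/80 − 19683/32 + 6561/32 = 6561/1120.
  ∫_0^3/2 (u')² dx = ∫_0^3/2 (324*x^4 - 1296*x^3 + 1782*x^2 - 972*x + 729/4) dx. Term by term:
    ∫_0^3/2 324*x^4 dx = 19683/40;  ∫_0^3/2 -1296*x^3 dx = -6561/4;  ∫_0^3/2 1782*x^2 dx = 8019/4;
    ∫_0^3/2 -972*x dx = -2187/2;  ∫_0^3/2 729/4 dx = 2187/8.
  Sum: 19683/40 − 6561/4 + 8019/4 − 2187/2 + 2187/8 = 729/20.
∫_0^3/2 u² dx = 6561/1120, so ||u||_L² = 81*sqrt(70)/280.
∫_0^3/2 (u')² dx = 729/20, so ||u'||_L² = 27*sqrt(5)/10.
Ratio ||u||_L² / ||u'||_L² = 3*sqrt(14)/28.
Sharp Poincaré constant on H^1_0(0, 3/2) is C_P = L/π = 3/(2*π), achieved by sin(2*π/3·x).
A polynomial bump cannot attain the sharp Poincaré constant (only the first sine eigenfunction does), so the ratio is strictly less than C_P, consistent with ||u||_L² ≤ C_P ||u'||_L².


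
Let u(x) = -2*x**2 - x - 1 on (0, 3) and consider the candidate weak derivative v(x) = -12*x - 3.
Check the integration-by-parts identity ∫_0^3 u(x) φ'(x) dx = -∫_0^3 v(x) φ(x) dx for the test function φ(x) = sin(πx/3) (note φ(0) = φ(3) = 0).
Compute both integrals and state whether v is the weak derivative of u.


LHS = 42/π, RHS = 126/π. No, v is not the weak derivative of u.

u(x) = -2*x**2 - x - 1, classical derivative u'(x) = -4*x - 1.
φ(x) = sin(πx/3), so φ'(x) = π*cos(π*x/3)/3.
Note φ(0) = φ(3) = 0, so the boundary term u·φ vanishes.
LHS = ∫_0^3 u(x) φ'(x) dx = ∫_0^3 (-2*π*x^2*cos(π*x/3)/3 - π*x*cos(π*x/3)/3 - π*cos(π*x/3)/3) dx. Term by term:
  ∫_0^3 -π*cos(π*x/3)/3 dx = 0;  ∫_0^3 -2*π*x^2*cos(π*x/3)/3 dx = 36/π;  ∫_0^3 -π*x*cos(π*x/3)/3 dx = 6/π.
Sum: 0 + 36/π + 6/π = 42/π.
So LHS = 42/π.
∫_0^3 v(x) φ(x) dx = ∫_0^3 (-12*x*sin(π*x/3) - 3*sin(π*x/3)) dx. Term by term:
  ∫_0^3 -3*sin(π*x/3) dx = -18/π;  ∫_0^3 -12*x*sin(π*x/3) dx = -108/π.
Sum: -18/π − 108/π = -126/π.
So RHS = -∫_0^3 v(x) φ(x) dx = 126/π.
LHS − RHS = -84/π ≠ 0, so the identity fails.
(For a valid weak derivative the identity must hold for EVERY test function, in particular this one. The failure shows v is NOT the weak derivative of u.)
Correct weak derivative would be u'(x) = -4*x - 1.


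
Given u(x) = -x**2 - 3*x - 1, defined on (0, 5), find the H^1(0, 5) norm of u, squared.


||u||_{H^1}^2 = 4925/2

The H^1 norm (squared) on an interval (0, L) is
  ||u||_{H^1}^2 = ∫_0^L u(x)^2 dx + ∫_0^L u'(x)^2 dx.
Compute u'(x) = -2*x - 3.
Then u(x)^2 = x**4 + 6*x**3 + 11*x**2 + 6*x + 1 and u'(x)^2 = 4*x**2 + 12*x + 9.
Integrate each monomial from 0 to 5 using ∫_0^5 c·x^n dx = c·5^(n+1)/(n+1):
  ∫_0^5 u(x)^2 dx = ∫_0^5 (x^4 + 6*x^3 + 11*x^2 + 6*x + 1) dx. Term by term:
    ∫_0^5 x^4 dx = 625;  ∫_0^5 6*x^3 dx = 1875/2;  ∫_0^5 11*x^2 dx = 1375/3;
    ∫_0^5 6*x dx = 75;  ∫_0^5 1 dx = 5.
  Sum: 625 + 1875/2 + 1375/3 + 75 + 5 = 12605/6.
  ∫_0^5 u'(x)^2 dx = ∫_0^5 (4*x^2 + 12*x + 9) dx. Term by term:
    ∫_0^5 4*x^2 dx = 500/3;  ∫_0^5 12*x dx = 150;  ∫_0^5 9 dx = 45.
  Sum: 500/3 + 150 + 45 = 1085/3.
Adding: ||u||_{H^1}^2 = 12605/6 + 1085/3 = 4925/2.


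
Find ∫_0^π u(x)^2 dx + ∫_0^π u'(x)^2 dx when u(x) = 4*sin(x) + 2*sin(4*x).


||u||_{H^1(0,π)}^2 = 50*π

u'(x) = 4*cos(x) + 8*cos(4*x).
Expand u² and (u')² and integrate term by term on (0, π), using: for integers n ≥ 1, ∫_0^π sin²(nx) dx = ∫_0^π cos²(nx) dx = π/2; for n ≠ n', ∫_0^π sin(nx)sin(n'x) dx = ∫_0^π cos(nx)cos(n'x) dx = 0; and by product-to-sum, ∫_0^π sin(nx)cos(n'x) dx = ½∫_0^π [sin((n+n')x) + sin((n−n')x)] dx, which is 0 when n+n' is even and 2n/(n²−n'²) when n+n' is odd (it need not vanish on (0, π)).
  u² squared terms: (2)²·∫sin(4x)² dx = 4·π/2 = 2*π;  (4)²·∫sin(x)² dx = 16·π/2 = 8*π.
  u² cross terms: 2·(2)·(4)·∫sin(4x)·sin(x) dx = 16·(0) = 0.
  So ∫_0^π u² dx = 2*π + 8*π + 0 = 10*π.
  (u')² squared terms: (4)²·∫cos(x)² dx = 16·π/2 = 8*π;  (8)²·∫cos(4x)² dx = 64·π/2 = 32*π.
  (u')² cross terms: 2·(4)·(8)·∫cos(x)·cos(4x) dx = 64·(0) = 0.
  So ∫_0^π (u')² dx = 8*π + 32*π + 0 = 40*π.
||u||_{H^1}^2 = (10*π) + (40*π) = 50*π.


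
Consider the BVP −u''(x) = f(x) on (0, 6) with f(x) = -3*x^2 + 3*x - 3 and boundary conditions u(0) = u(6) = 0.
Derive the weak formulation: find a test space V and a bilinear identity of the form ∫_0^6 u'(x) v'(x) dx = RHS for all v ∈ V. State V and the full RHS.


V = H^1_0(0, 6) (so v(0) = v(6) = 0); weak form: ∫_0^6 u'v' dx = ∫_0^6 (-3*x^2 + 3*x - 3) v dx for all v ∈ V.

Multiply both sides by a test function v and integrate from 0 to 6:
  ∫_0^6 −u''(x) v(x) dx = ∫_0^6 f(x) v(x) dx.
Integrate the LHS by parts once:
  ∫_0^6 −u'' v dx = −[u'(x) v(x)]_0^6 + ∫_0^6 u'(x) v'(x) dx.
Thus ∫_0^6 u'(x) v'(x) dx = ∫_0^6 f(x) v(x) dx + [u'(x) v(x)]_0^6.
Choose V so that boundary terms are either known or forced to vanish.
u is Dirichlet: u(0) = u(6) = 0. Let V = H^1_0(0, 6); then v(0) = v(6) = 0, and [u' v]_0^6 = 0.
Weak formulation: find u (satisfying any essential BC) such that ∫_0^6 u'(x) v'(x) dx = ∫_0^6 f v dx for all v ∈ V.
Substituting f(x) = -3*x^2 + 3*x - 3, the right-hand side is ∫_0^6 (-3*x^2 + 3*x - 3) v dx.


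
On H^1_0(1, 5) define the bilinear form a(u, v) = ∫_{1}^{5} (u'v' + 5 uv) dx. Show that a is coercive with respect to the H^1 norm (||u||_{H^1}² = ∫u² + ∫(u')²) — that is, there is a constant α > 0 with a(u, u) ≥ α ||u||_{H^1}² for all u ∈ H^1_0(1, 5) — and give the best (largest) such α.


α = 1

Coercivity of a(·,·) on H^1_0(1, 5) means a(u, u) ≥ α ||u||_{H^1}² for every u ∈ H^1_0.
The interval has length L = 4, and Poincaré/coercivity depend only on L. Here a(u, u) = ∫(u')² + (5)·∫u².
Here c = 5 ≥ 1, so a(u,u) = ∫(u')² + c∫u² ≥ ∫(u')² + ∫u² = ||u||_{H^1}², i.e. α = 1 works. No larger α is possible: a(u,u) ≥ α||u||_{H^1}² means (1−α)∫(u')² ≥ (α−c)∫u², and for the modes u_n = sin(nπ(x−x₀)/L) (x₀ the left endpoint) one has ∫u_n²/∫(u_n')² = (L/(nπ))² → 0, so a(u_n,u_n)/||u_n||_{H^1}² → 1. Hence the optimal constant is α = 1.
Therefore α = 1.


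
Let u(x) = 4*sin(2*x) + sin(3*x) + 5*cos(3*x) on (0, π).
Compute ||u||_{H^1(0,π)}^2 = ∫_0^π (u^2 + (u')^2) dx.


||u||_{H^1(0,π)}^2 = -320 + 170*π

u'(x) = -15*sin(3*x) + 8*cos(2*x) + 3*cos(3*x).
Expand u² and (u')² and integrate term by term on (0, π), using: for integers n ≥ 1, ∫_0^π sin²(nx) dx = ∫_0^π cos²(nx) dx = π/2; for n ≠ n', ∫_0^π sin(nx)sin(n'x) dx = ∫_0^π cos(nx)cos(n'x) dx = 0; and by product-to-sum, ∫_0^π sin(nx)cos(n'x) dx = ½∫_0^π [sin((n+n')x) + sin((n−n')x)] dx, which is 0 when n+n' is even and 2n/(n²−n'²) when n+n' is odd (it need not vanish on (0, π)).
  u² squared terms: (4)²·∫sin(2x)² dx = 16·π/2 = 8*π;  (5)²·∫cos(3x)² dx = 25·π/2 = 25*π/2;  (1)²·∫sin(3x)² dx = 1·π/2 = π/2.
  u² cross terms: 2·(4)·(5)·∫sin(2x)·cos(3x) dx = 40·(-4/5) = -32;  2·(4)·(1)·∫sin(2x)·sin(3x) dx = 8·(0) = 0;  2·(5)·(1)·∫cos(3x)·sin(3x) dx = 10·(0) = 0.
  So ∫_0^π u² dx = 8*π + 25*π/2 + π/2 − 32 + 0 + 0 = -32 + 21*π.
  (u')² squared terms: (-15)²·∫sin(3x)² dx = 225·π/2 = 225*π/2;  (3)²·∫cos(3x)² dx = 9·π/2 = 9*π/2;  (8)²·∫cos(2x)² dx = 64·π/2 = 32*π.
  (u')² cross terms: 2·(-15)·(3)·∫sin(3x)·cos(3x) dx = -90·(0) = 0;  2·(-15)·(8)·∫sin(3x)·cos(2x) dx = -240·(6/5) = -288;  2·(3)·(8)·∫cos(3x)·cos(2x) dx = 48·(0) = 0.
  So ∫_0^π (u')² dx = 225*π/2 + 9*π/2 + 32*π + 0 − 288 + 0 = -288 + 149*π.
||u||_{H^1}^2 = (-32 + 21*π) + (-288 + 149*π) = -320 + 170*π.


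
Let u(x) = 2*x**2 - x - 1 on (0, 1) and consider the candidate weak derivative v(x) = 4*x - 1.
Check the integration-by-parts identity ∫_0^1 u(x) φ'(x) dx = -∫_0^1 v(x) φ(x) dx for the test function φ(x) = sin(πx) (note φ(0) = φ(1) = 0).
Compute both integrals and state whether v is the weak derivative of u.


LHS = -2/π, RHS = -2/π. Yes, v = u' weakly.

u(x) = 2*x**2 - x - 1, classical derivative u'(x) = 4*x - 1.
φ(x) = sin(πx), so φ'(x) = π*cos(π*x).
Note φ(0) = φ(1) = 0, so the boundary term u·φ vanishes.
LHS = ∫_0^1 u(x) φ'(x) dx = ∫_0^1 (2*π*x^2*cos(π*x) - π*x*cos(π*x) - π*cos(π*x)) dx. Term by term:
  ∫_0^1 -π*cos(π*x) dx = 0;  ∫_0^1 -π*x*cos(π*x) dx = 2/π;  ∫_0^1 2*π*x^2*cos(π*x) dx = -4/π.
Sum: 0 + 2/π − 4/π = -2/π.
So LHS = -2/π.
∫_0^1 v(x) φ(x) dx = ∫_0^1 (4*x*sin(π*x) - sin(π*x)) dx. Term by term:
  ∫_0^1 -sin(π*x) dx = -2/π;  ∫_0^1 4*x*sin(π*x) dx = 4/π.
Sum: -2/π + 4/π = 2/π.
So RHS = -∫_0^1 v(x) φ(x) dx = -2/π.
LHS = RHS, so the identity holds for this test φ.
Moreover u is smooth here and v(x) = u'(x) = 4*x - 1 pointwise, so the identity holds for every test function. Hence v is the weak derivative of u.


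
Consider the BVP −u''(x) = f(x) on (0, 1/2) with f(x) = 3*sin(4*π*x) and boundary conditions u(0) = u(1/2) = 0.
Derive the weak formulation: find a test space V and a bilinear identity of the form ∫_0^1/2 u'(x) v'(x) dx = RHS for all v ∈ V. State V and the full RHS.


V = H^1_0(0, 1/2) (so v(0) = v(1/2) = 0); weak form: ∫_0^1/2 u'v' dx = ∫_0^1/2 (3*sin(4*π*x)) v dx for all v ∈ V.

Multiply both sides by a test function v and integrate from 0 to 1/2:
  ∫_0^1/2 −u''(x) v(x) dx = ∫_0^1/2 f(x) v(x) dx.
Integrate the LHS by parts once:
  ∫_0^1/2 −u'' v dx = −[u'(x) v(x)]_0^1/2 + ∫_0^1/2 u'(x) v'(x) dx.
Thus ∫_0^1/2 u'(x) v'(x) dx = ∫_0^1/2 f(x) v(x) dx + [u'(x) v(x)]_0^1/2.
Choose V so that boundary terms are either known or forced to vanish.
u is Dirichlet: u(0) = u(1/2) = 0. Let V = H^1_0(0, 1/2); then v(0) = v(1/2) = 0, and [u' v]_0^1/2 = 0.
Weak formulation: find u (satisfying any essential BC) such that ∫_0^1/2 u'(x) v'(x) dx = ∫_0^1/2 f v dx for all v ∈ V.
Substituting f(x) = 3*sin(4*π*x), the right-hand side is ∫_0^1/2 (3*sin(4*π*x)) v dx.


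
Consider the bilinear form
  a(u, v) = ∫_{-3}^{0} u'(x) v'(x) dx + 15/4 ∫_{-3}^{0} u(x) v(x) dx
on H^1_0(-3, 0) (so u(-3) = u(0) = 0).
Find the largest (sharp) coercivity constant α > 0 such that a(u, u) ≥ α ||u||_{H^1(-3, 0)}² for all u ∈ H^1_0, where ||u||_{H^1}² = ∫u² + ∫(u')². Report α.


α = 1

Coercivity of a(·,·) on H^1_0(-3, 0) means a(u, u) ≥ α ||u||_{H^1}² for every u ∈ H^1_0.
The interval has length L = 3, and Poincaré/coercivity depend only on L. Here a(u, u) = ∫(u')² + (15/4)·∫u².
Here c = 15/4 ≥ 1, so a(u,u) = ∫(u')² + c∫u² ≥ ∫(u')² + ∫u² = ||u||_{H^1}², i.e. α = 1 works. No larger α is possible: a(u,u) ≥ α||u||_{H^1}² means (1−α)∫(u')² ≥ (α−c)∫u², and for the modes u_n = sin(nπ(x−x₀)/L) (x₀ the left endpoint) one has ∫u_n²/∫(u_n')² = (L/(nπ))² → 0, so a(u_n,u_n)/||u_n||_{H^1}² → 1. Hence the optimal constant is α = 1.
Therefore α = 1.


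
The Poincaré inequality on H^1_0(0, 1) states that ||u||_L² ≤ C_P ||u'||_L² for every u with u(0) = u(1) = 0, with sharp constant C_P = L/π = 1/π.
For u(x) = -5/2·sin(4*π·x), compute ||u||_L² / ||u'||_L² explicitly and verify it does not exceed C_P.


||u||_L² / ||u'||_L² = 1/(4*π) < C_P = 1/π.

u(x) = -5/2·sin(4*π·x), so u'(x) = -10*π*cos(4*π*x).
Writing u(x) = A·sin(kπx/L) with A = -5/2 and k = 4, use ∫_0^L sin²(kπx/L) dx = L/2 and ∫_0^L cos²(kπx/L) dx = L/2.
u² = 25/4·sin²(4*π·x) and (u')² = 100*π^2·cos²(4*π·x), and each of sin², cos² integrates to L/2 = 1/2 over (0, 1).
∫_0^1 u² dx = 25/8, so ||u||_L² = 5*sqrt(2)/4.
∫_0^1 (u')² dx = 50*π^2, so ||u'||_L² = 5*sqrt(2)*π.
Ratio ||u||_L² / ||u'||_L² = 1/(4*π).
Sharp Poincaré constant on H^1_0(0, 1) is C_P = L/π = 1/π, achieved by sin(π·x).
This is the k = 4 harmonic; the ratio L/(kπ) is strictly less than C_P = L/π, consistent with the sharp inequality ||u||_L² ≤ C_P ||u'||_L².


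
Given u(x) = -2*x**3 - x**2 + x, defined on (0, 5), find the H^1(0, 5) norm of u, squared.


||u||_{H^1}^2 = 1102995/14

The H^1 norm (squared) on an interval (0, L) is
  ||u||_{H^1}^2 = ∫_0^L u(x)^2 dx + ∫_0^L u'(x)^2 dx.
Compute u'(x) = -6*x**2 - 2*x + 1.
Then u(x)^2 = 4*x**6 + 4*x**5 - 3*x**4 - 2*x**3 + x**2 and u'(x)^2 = 36*x**4 + 24*x**3 - 8*x**2 - 4*x + 1.
Integrate each monomial from 0 to 5 using ∫_0^5 c·x^n dx = c·5^(n+1)/(n+1):
  ∫_0^5 u(x)^2 dx = ∫_0^5 (4*x^6 + 4*x^5 - 3*x^4 - 2*x^3 + x^2) dx. Term by term:
    ∫_0^5 4*x^6 dx = 312500/7;  ∫_0^5 4*x^5 dx = 31250/3;  ∫_0^5 -3*x^4 dx = -1875;
    ∫_0^5 -2*x^3 dx = -625/2;  ∫_0^5 x^2 dx = 125/3.
  Sum: 312500/7 + 31250/3 − 1875 − 625/2 + 125/3 = 2222375/42.
  ∫_0^5 u'(x)^2 dx = ∫_0^5 (36*x^4 + 24*x^3 - 8*x^2 - 4*x + 1) dx. Term by term:
    ∫_0^5 36*x^4 dx = 22500;  ∫_0^5 24*x^3 dx = 3750;  ∫_0^5 -8*x^2 dx = -1000/3;
    ∫_0^5 -4*x dx = -50;  ∫_0^5 1 dx = 5.
  Sum: 22500 + 3750 − 1000/3 − 50 + 5 = 77615/3.
Adding: ||u||_{H^1}^2 = 2222375/42 + 77615/3 = 1102995/14.


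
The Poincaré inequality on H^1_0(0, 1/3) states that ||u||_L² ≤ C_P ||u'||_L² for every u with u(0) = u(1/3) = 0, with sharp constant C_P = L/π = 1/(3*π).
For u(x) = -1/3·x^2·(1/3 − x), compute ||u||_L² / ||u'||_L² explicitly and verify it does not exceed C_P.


||u||_L² / ||u'||_L² = sqrt(14)/42 < C_P = 1/(3*π).

u(x) = -1/3·x^2·(1/3 − x), so u'(x) = x*(9*x - 2)/9.
u(x) = -1/3·x^2·(1/3 − x) vanishes at x = 0 and x = 1/3, so u ∈ H^1_0(0, 1/3). Differentiate via the product rule and integrate the resulting polynomials term by term.
  ∫_0^1/3 u² dx = ∫_0^1/3 (x^6/9 - 2*x^5/27 + x^4/81) dx. Term by term:
    ∫_0^1/3 x^6/9 dx = 1/137781;  ∫_0^1/3 -2*x^5/27 dx = -1/59049;  ∫_0^1/3 x^4/81 dx = 1/98415.
  Sum: 1/137781 − 1/59049 + 1/98415 = 1/2066715.
  ∫_0^1/3 (u')² dx = ∫_0^1/3 (x^4 - 4*x^3/9 + 4*x^2/81) dx. Term by term:
    ∫_0^1/3 x^4 dx = 1/1215;  ∫_0^1/3 -4*x^3/9 dx = -1/729;  ∫_0^1/3 4*x^2/81 dx = 4/6561.
  Sum: 1/1215 − 1/729 + 4/6561 = 2/32805.
∫_0^1/3 u² dx = 1/2066715, so ||u||_L² = sqrt(35)/8505.
∫_0^1/3 (u')² dx = 2/32805, so ||u'||_L² = sqrt(10)/405.
Ratio ||u||_L² / ||u'||_L² = sqrt(14)/42.
Sharp Poincaré constant on H^1_0(0, 1/3) is C_P = L/π = 1/(3*π), achieved by sin(3*π·x).
A polynomial bump cannot attain the sharp Poincaré constant (only the first sine eigenfunction does), so the ratio is strictly less than C_P, consistent with ||u||_L² ≤ C_P ||u'||_L².


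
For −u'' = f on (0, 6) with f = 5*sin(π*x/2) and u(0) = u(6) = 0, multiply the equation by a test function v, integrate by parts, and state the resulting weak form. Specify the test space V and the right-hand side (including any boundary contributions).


V = H^1_0(0, 6) (so v(0) = v(6) = 0); weak form: ∫_0^6 u'v' dx = ∫_0^6 (5*sin(π*x/2)) v dx for all v ∈ V.

Multiply both sides by a test function v and integrate from 0 to 6:
  ∫_0^6 −u''(x) v(x) dx = ∫_0^6 f(x) v(x) dx.
Integrate the LHS by parts once:
  ∫_0^6 −u'' v dx = −[u'(x) v(x)]_0^6 + ∫_0^6 u'(x) v'(x) dx.
Thus ∫_0^6 u'(x) v'(x) dx = ∫_0^6 f(x) v(x) dx + [u'(x) v(x)]_0^6.
Choose V so that boundary terms are either known or forced to vanish.
u is Dirichlet: u(0) = u(6) = 0. Let V = H^1_0(0, 6); then v(0) = v(6) = 0, and [u' v]_0^6 = 0.
Weak formulation: find u (satisfying any essential BC) such that ∫_0^6 u'(x) v'(x) dx = ∫_0^6 f v dx for all v ∈ V.
Substituting f(x) = 5*sin(π*x/2), the right-hand side is ∫_0^6 (5*sin(π*x/2)) v dx.


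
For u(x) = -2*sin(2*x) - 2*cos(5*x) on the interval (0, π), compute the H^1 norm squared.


||u||_{H^1(0,π)}^2 = -832/21 + 62*π

u'(x) = 10*sin(5*x) - 4*cos(2*x).
Expand u² and (u')² and integrate term by term on (0, π), using: for integers n ≥ 1, ∫_0^π sin²(nx) dx = ∫_0^π cos²(nx) dx = π/2; for n ≠ n', ∫_0^π sin(nx)sin(n'x) dx = ∫_0^π cos(nx)cos(n'x) dx = 0; and by product-to-sum, ∫_0^π sin(nx)cos(n'x) dx = ½∫_0^π [sin((n+n')x) + sin((n−n')x)] dx, which is 0 when n+n' is even and 2n/(n²−n'²) when n+n' is odd (it need not vanish on (0, π)).
  u² squared terms: (-2)²·∫cos(5x)² dx = 4·π/2 = 2*π;  (-2)²·∫sin(2x)² dx = 4·π/2 = 2*π.
  u² cross terms: 2·(-2)·(-2)·∫cos(5x)·sin(2x) dx = 8·(-4/21) = -32/21.
  So ∫_0^π u² dx = 2*π + 2*π − 32/21 = -32/21 + 4*π.
  (u')² squared terms: (-4)²·∫cos(2x)² dx = 16·π/2 = 8*π;  (10)²·∫sin(5x)² dx = 100·π/2 = 50*π.
  (u')² cross terms: 2·(-4)·(10)·∫cos(2x)·sin(5x) dx = -80·(10/21) = -800/21.
  So ∫_0^π (u')² dx = 8*π + 50*π − 800/21 = -800/21 + 58*π.
||u||_{H^1}^2 = (-32/21 + 4*π) + (-800/21 + 58*π) = -832/21 + 62*π.


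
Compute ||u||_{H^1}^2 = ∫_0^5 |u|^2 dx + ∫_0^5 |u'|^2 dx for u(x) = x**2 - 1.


||u||_{H^1}^2 = 2140/3

The H^1 norm (squared) on an interval (0, L) is
  ||u||_{H^1}^2 = ∫_0^L u(x)^2 dx + ∫_0^L u'(x)^2 dx.
Compute u'(x) = 2*x.
Then u(x)^2 = x**4 - 2*x**2 + 1 and u'(x)^2 = 4*x**2.
Integrate each monomial from 0 to 5 using ∫_0^5 c·x^n dx = c·5^(n+1)/(n+1):
  ∫_0^5 u(x)^2 dx = ∫_0^5 (x^4 - 2*x^2 + 1) dx. Term by term:
    ∫_0^5 x^4 dx = 625;  ∫_0^5 -2*x^2 dx = -250/3;  ∫_0^5 1 dx = 5.
  Sum: 625 − 250/3 + 5 = 1640/3.
  ∫_0^5 u'(x)^2 dx = ∫_0^5 (4*x^2) dx. Term by term:
    ∫_0^5 4*x^2 dx = 500/3.
Adding: ||u||_{H^1}^2 = 1640/3 + 500/3 = 2140/3.


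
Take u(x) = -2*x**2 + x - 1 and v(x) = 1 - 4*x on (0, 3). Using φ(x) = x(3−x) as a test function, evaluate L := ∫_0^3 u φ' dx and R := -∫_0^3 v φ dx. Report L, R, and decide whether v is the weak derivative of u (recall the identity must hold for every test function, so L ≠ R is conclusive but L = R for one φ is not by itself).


LHS = 45/2, RHS = 45/2. Yes, v = u' weakly.

u(x) = -2*x**2 + x - 1, classical derivative u'(x) = 1 - 4*x.
φ(x) = x(3−x), so φ'(x) = 3 - 2*x.
Note φ(0) = φ(3) = 0, so the boundary term u·φ vanishes.
LHS = ∫_0^3 u(x) φ'(x) dx = ∫_0^3 (4*x^3 - 8*x^2 + 5*x - 3) dx. Term by term:
  ∫_0^3 4*x^3 dx = 81;  ∫_0^3 -8*x^2 dx = -72;  ∫_0^3 5*x dx = 45/2;
  ∫_0^3 -3 dx = -9.
Sum: 81 − 72 + 45/2 − 9 = 45/2.
So LHS = 45/2.
∫_0^3 v(x) φ(x) dx = ∫_0^3 (4*x^3 - 13*x^2 + 3*x) dx. Term by term:
  ∫_0^3 4*x^3 dx = 81;  ∫_0^3 -13*x^2 dx = -117;  ∫_0^3 3*x dx = 27/2.
Sum: 81 − 117 + 27/2 = -45/2.
So RHS = -∫_0^3 v(x) φ(x) dx = 45/2.
LHS = RHS, so the identity holds for this test φ.
Moreover u is smooth here and v(x) = u'(x) = 1 - 4*x pointwise, so the identity holds for every test function. Hence v is the weak derivative of u.


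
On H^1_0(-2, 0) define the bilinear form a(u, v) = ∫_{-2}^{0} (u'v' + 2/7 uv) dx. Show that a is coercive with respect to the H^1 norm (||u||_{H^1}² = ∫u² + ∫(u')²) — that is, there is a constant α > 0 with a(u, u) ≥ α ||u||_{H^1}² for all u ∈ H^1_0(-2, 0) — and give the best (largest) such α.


α = (8/7 + π^2)/(4 + π^2)

Coercivity of a(·,·) on H^1_0(-2, 0) means a(u, u) ≥ α ||u||_{H^1}² for every u ∈ H^1_0.
The interval has length L = 2, and Poincaré/coercivity depend only on L. Here a(u, u) = ∫(u')² + (2/7)·∫u².
Here 0 < c = 2/7 < 1. The condition a(u,u) ≥ α||u||_{H^1}² reads (1−α)∫(u')² ≥ (α−c)∫u². Any admissible α is ≤ 1 (rapidly oscillating u have ∫u²/∫(u')² → 0), and α = 1 would force 0 ≥ (1−c)∫u², impossible since c < 1; so 1−α > 0. By the sharp Poincaré inequality on H^1_0 of an interval of length L, ∫(u')² ≥ (π/L)²∫u² with equality for the first sine mode sin(π(x−x₀)/L) (x₀ the left endpoint), so the inequality holds for all u iff (1−α)(π/L)² ≥ α − c, i.e. α ≤ ((π/L)² + c)/((π/L)² + 1) = (1 + c(L/π)²)/(1 + (L/π)²). With (π/L)² = π^2/4 and c = 2/7, the largest admissible constant is α = ((π/L)² + c)/((π/L)² + 1).
Simplifying, α = (8/7 + π^2)/(4 + π^2).


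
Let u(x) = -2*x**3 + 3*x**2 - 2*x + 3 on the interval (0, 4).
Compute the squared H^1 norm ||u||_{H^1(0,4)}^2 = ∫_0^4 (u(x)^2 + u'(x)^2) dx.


||u||_{H^1}^2 = 776372/105

The H^1 norm (squared) on an interval (0, L) is
  ||u||_{H^1}^2 = ∫_0^L u(x)^2 dx + ∫_0^L u'(x)^2 dx.
Compute u'(x) = -6*x**2 + 6*x - 2.
Then u(x)^2 = 4*x**6 - 12*x**5 + 17*x**4 - 24*x**3 + 22*x**2 - 12*x + 9 and u'(x)^2 = 36*x**4 - 72*x**3 + 60*x**2 - 24*x + 4.
Integrate each monomial from 0 to 4 using ∫_0^4 c·x^n dx = c·4^(n+1)/(n+1):
  ∫_0^4 u(x)^2 dx = ∫_0^4 (4*x^6 - 12*x^5 + 17*x^4 - 24*x^3 + 22*x^2 - 12*x + 9) dx. Term by term:
    ∫_0^4 4*x^6 dx = 65536/7;  ∫_0^4 -12*x^5 dx = -8192;  ∫_0^4 17*x^4 dx = 17408/5;
    ∫_0^4 -24*x^3 dx = -1536;  ∫_0^4 22*x^2 dx = 1408/3;  ∫_0^4 -12*x dx = -96;
    ∫_0^4 9 dx = 36.
  Sum: 65536/7 − 8192 + 17408/5 − 1536 + 1408/3 − 96 + 36 = 370148/105.
  ∫_0^4 u'(x)^2 dx = ∫_0^4 (36*x^4 - 72*x^3 + 60*x^2 - 24*x + 4) dx. Term by term:
    ∫_0^4 36*x^4 dx = 36864/5;  ∫_0^4 -72*x^3 dx = -4608;  ∫_0^4 60*x^2 dx = 1280;
    ∫_0^4 -24*x dx = -192;  ∫_0^4 4 dx = 16.
  Sum: 36864/5 − 4608 + 1280 − 192 + 16 = 19344/5.
Adding: ||u||_{H^1}^2 = 370148/105 + 19344/5 = 776372/105.


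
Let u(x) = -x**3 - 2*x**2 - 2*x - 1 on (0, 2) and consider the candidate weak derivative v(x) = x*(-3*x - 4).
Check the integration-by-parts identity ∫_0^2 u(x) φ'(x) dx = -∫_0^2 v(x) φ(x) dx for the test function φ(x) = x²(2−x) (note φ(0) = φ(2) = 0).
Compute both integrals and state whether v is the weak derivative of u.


LHS = 232/15, RHS = 64/5. No, v is not the weak derivative of u.

u(x) = -x**3 - 2*x**2 - 2*x - 1, classical derivative u'(x) = -3*x**2 - 4*x - 2.
φ(x) = x²(2−x), so φ'(x) = x*(4 - 3*x).
Note φ(0) = φ(2) = 0, so the boundary term u·φ vanishes.
LHS = ∫_0^2 u(x) φ'(x) dx = ∫_0^2 (3*x^5 + 2*x^4 - 2*x^3 - 5*x^2 - 4*x) dx. Term by term:
  ∫_0^2 3*x^5 dx = 32;  ∫_0^2 2*x^4 dx = 64/5;  ∫_0^2 -2*x^3 dx = -8;
  ∫_0^2 -5*x^2 dx = -40/3;  ∫_0^2 -4*x dx = -8.
Sum: 32 + 64/5 − 8 − 40/3 − 8 = 232/15.
So LHS = 232/15.
∫_0^2 v(x) φ(x) dx = ∫_0^2 (3*x^5 - 2*x^4 - 8*x^3) dx. Term by term:
  ∫_0^2 3*x^5 dx = 32;  ∫_0^2 -2*x^4 dx = -64/5;  ∫_0^2 -8*x^3 dx = -32.
Sum: 32 − 64/5 − 32 = -64/5.
So RHS = -∫_0^2 v(x) φ(x) dx = 64/5.
LHS − RHS = 8/3 ≠ 0, so the identity fails.
(For a valid weak derivative the identity must hold for EVERY test function, in particular this one. The failure shows v is NOT the weak derivative of u.)
Correct weak derivative would be u'(x) = -3*x**2 - 4*x - 2.


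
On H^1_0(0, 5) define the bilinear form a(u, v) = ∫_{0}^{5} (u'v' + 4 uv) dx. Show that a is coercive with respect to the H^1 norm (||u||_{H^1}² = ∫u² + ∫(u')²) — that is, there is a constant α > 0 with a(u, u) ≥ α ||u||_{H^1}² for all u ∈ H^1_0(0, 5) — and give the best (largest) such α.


α = 1

Coercivity of a(·,·) on H^1_0(0, 5) means a(u, u) ≥ α ||u||_{H^1}² for every u ∈ H^1_0.
The interval has length L = 5, and Poincaré/coercivity depend only on L. Here a(u, u) = ∫(u')² + (4)·∫u².
Here c = 4 ≥ 1, so a(u,u) = ∫(u')² + c∫u² ≥ ∫(u')² + ∫u² = ||u||_{H^1}², i.e. α = 1 works. No larger α is possible: a(u,u) ≥ α||u||_{H^1}² means (1−α)∫(u')² ≥ (α−c)∫u², and for the modes u_n = sin(nπ(x−x₀)/L) (x₀ the left endpoint) one has ∫u_n²/∫(u_n')² = (L/(nπ))² → 0, so a(u_n,u_n)/||u_n||_{H^1}² → 1. Hence the optimal constant is α = 1.
Therefore α = 1.


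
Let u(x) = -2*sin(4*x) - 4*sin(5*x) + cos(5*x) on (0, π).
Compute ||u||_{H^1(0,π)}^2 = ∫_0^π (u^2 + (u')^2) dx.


||u||_{H^1(0,π)}^2 = 832/9 + 255*π

u'(x) = -5*sin(5*x) - 8*cos(4*x) - 20*cos(5*x).
Expand u² and (u')² and integrate term by term on (0, π), using: for integers n ≥ 1, ∫_0^π sin²(nx) dx = ∫_0^π cos²(nx) dx = π/2; for n ≠ n', ∫_0^π sin(nx)sin(n'x) dx = ∫_0^π cos(nx)cos(n'x) dx = 0; and by product-to-sum, ∫_0^π sin(nx)cos(n'x) dx = ½∫_0^π [sin((n+n')x) + sin((n−n')x)] dx, which is 0 when n+n' is even and 2n/(n²−n'²) when n+n' is odd (it need not vanish on (0, π)).
  u² squared terms: (-4)²·∫sin(5x)² dx = 16·π/2 = 8*π;  (-2)²·∫sin(4x)² dx = 4·π/2 = 2*π;  (1)²·∫cos(5x)² dx = 1·π/2 = π/2.
  u² cross terms: 2·(-4)·(-2)·∫sin(5x)·sin(4x) dx = 16·(0) = 0;  2·(-4)·(1)·∫sin(5x)·cos(5x) dx = -8·(0) = 0;  2·(-2)·(1)·∫sin(4x)·cos(5x) dx = -4·(-8/9) = 32/9.
  So ∫_0^π u² dx = 8*π + 2*π + π/2 + 0 + 0 + 32/9 = 32/9 + 21*π/2.
  (u')² squared terms: (-20)²·∫cos(5x)² dx = 400·π/2 = 200*π;  (-8)²·∫cos(4x)² dx = 64·π/2 = 32*π;  (-5)²·∫sin(5x)² dx = 25·π/2 = 25*π/2.
  (u')² cross terms: 2·(-20)·(-8)·∫cos(5x)·cos(4x) dx = 320·(0) = 0;  2·(-20)·(-5)·∫cos(5x)·sin(5x) dx = 200·(0) = 0;  2·(-8)·(-5)·∫cos(4x)·sin(5x) dx = 80·(10/9) = 800/9.
  So ∫_0^π (u')² dx = 200*π + 32*π + 25*π/2 + 0 + 0 + 800/9 = 800/9 + 489*π/2.
||u||_{H^1}^2 = (32/9 + 21*π/2) + (800/9 + 489*π/2) = 832/9 + 255*π.


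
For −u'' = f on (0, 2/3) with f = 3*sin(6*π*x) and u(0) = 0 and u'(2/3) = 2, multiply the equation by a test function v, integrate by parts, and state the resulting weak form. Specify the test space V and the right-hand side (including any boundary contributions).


V = {v ∈ H^1(0, 2/3) : v(0) = 0} (test functions vanish at x = 0 where u is specified); weak form: ∫_0^2/3 u'v' dx = ∫_0^2/3 (3*sin(6*π*x)) v dx + 2·v(2/3) for all v ∈ V.

Multiply both sides by a test function v and integrate from 0 to 2/3:
  ∫_0^2/3 −u''(x) v(x) dx = ∫_0^2/3 f(x) v(x) dx.
Integrate the LHS by parts once:
  ∫_0^2/3 −u'' v dx = −[u'(x) v(x)]_0^2/3 + ∫_0^2/3 u'(x) v'(x) dx.
Thus ∫_0^2/3 u'(x) v'(x) dx = ∫_0^2/3 f(x) v(x) dx + [u'(x) v(x)]_0^2/3.
Choose V so that boundary terms are either known or forced to vanish.
Mixed BC: u(0) = 0 (Dirichlet) and u'(2/3) = 2 (Neumann). Define V = {v ∈ H^1(0, 2/3) : v(0) = 0}. Then [u' v]_0^2/3 = u'(2/3)·v(2/3) − u'(0)·0 = 2·v(2/3).
Weak formulation: find u (satisfying any essential BC) such that ∫_0^2/3 u'(x) v'(x) dx = ∫_0^2/3 f v dx + 2·v(2/3) for all v ∈ V (Dirichlet at 0 absorbed into V; Neumann datum at x = 2/3 contributes the boundary term).
Substituting f(x) = 3*sin(6*π*x), the right-hand side is ∫_0^2/3 (3*sin(6*π*x)) v dx + 2·v(2/3).


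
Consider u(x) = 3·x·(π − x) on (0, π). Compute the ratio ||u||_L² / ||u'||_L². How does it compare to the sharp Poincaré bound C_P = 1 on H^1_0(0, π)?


||u||_L² / ||u'||_L² = sqrt(10)*π/10 < C_P = 1.

u(x) = 3·x·(π − x), so u'(x) = -6*x + 3*π.
u(x) = 3·x·(π − x) vanishes at x = 0 and x = π, so u ∈ H^1_0(0, π). Differentiate via the product rule and integrate the resulting polynomials term by term.
  ∫_0^π u² dx = ∫_0^π (9*x^4 - 18*π*x^3 + 9*π^2*x^2) dx. Term by term:
    ∫_0^π 9*x^4 dx = 9*π^5/5;  ∫_0^π -18*π*x^3 dx = -9*π^5/2;  ∫_0^π 9*π^2*x^2 dx = 3*π^5.
  Sum: 9*π^5/5 − 9*π^5/2 + 3*π^5 = 3*π^5/10.
  ∫_0^π (u')² dx = ∫_0^π (36*x^2 - 36*π*x + 9*π^2) dx. Term by term:
    ∫_0^π 36*x^2 dx = 12*π^3;  ∫_0^π -36*π*x dx = -18*π^3;  ∫_0^π 9*π^2 dx = 9*π^3.
  Sum: 12*π^3 − 18*π^3 + 9*π^3 = 3*π^3.
∫_0^π u² dx = 3*π^5/10, so ||u||_L² = sqrt(30)*π^(5/2)/10.
∫_0^π (u')² dx = 3*π^3, so ||u'||_L² = sqrt(3)*π^(3/2).
Ratio ||u||_L² / ||u'||_L² = sqrt(10)*π/10.
Sharp Poincaré constant on H^1_0(0, π) is C_P = L/π = 1, achieved by sin(x).
A polynomial bump cannot attain the sharp Poincaré constant (only the first sine eigenfunction does), so the ratio is strictly less than C_P, consistent with ||u||_L² ≤ C_P ||u'||_L².
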